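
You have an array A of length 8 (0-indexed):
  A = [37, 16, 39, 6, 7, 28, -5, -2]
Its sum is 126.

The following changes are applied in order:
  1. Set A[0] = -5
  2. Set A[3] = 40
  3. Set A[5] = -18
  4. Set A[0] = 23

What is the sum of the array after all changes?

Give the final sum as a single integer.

Answer: 100

Derivation:
Initial sum: 126
Change 1: A[0] 37 -> -5, delta = -42, sum = 84
Change 2: A[3] 6 -> 40, delta = 34, sum = 118
Change 3: A[5] 28 -> -18, delta = -46, sum = 72
Change 4: A[0] -5 -> 23, delta = 28, sum = 100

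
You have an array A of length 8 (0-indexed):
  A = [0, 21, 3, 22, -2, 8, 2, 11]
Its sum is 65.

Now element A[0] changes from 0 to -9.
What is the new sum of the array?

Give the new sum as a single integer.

Old value at index 0: 0
New value at index 0: -9
Delta = -9 - 0 = -9
New sum = old_sum + delta = 65 + (-9) = 56

Answer: 56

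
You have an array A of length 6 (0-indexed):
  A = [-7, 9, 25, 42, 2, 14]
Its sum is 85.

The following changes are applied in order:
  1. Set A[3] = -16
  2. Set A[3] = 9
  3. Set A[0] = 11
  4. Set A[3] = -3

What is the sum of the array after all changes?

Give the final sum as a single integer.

Answer: 58

Derivation:
Initial sum: 85
Change 1: A[3] 42 -> -16, delta = -58, sum = 27
Change 2: A[3] -16 -> 9, delta = 25, sum = 52
Change 3: A[0] -7 -> 11, delta = 18, sum = 70
Change 4: A[3] 9 -> -3, delta = -12, sum = 58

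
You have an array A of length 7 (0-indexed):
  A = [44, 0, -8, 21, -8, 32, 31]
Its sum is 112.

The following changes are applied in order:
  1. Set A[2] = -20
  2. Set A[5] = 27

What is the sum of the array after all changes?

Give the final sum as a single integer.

Answer: 95

Derivation:
Initial sum: 112
Change 1: A[2] -8 -> -20, delta = -12, sum = 100
Change 2: A[5] 32 -> 27, delta = -5, sum = 95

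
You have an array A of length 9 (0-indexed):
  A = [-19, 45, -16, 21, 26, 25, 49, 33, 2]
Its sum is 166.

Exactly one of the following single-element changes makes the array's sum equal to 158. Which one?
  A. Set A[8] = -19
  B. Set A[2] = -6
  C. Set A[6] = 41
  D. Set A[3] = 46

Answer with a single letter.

Option A: A[8] 2->-19, delta=-21, new_sum=166+(-21)=145
Option B: A[2] -16->-6, delta=10, new_sum=166+(10)=176
Option C: A[6] 49->41, delta=-8, new_sum=166+(-8)=158 <-- matches target
Option D: A[3] 21->46, delta=25, new_sum=166+(25)=191

Answer: C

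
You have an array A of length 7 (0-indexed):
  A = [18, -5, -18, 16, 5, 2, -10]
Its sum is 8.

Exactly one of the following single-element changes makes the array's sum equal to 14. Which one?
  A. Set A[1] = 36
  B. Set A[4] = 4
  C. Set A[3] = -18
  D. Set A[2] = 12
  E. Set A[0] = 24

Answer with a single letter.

Answer: E

Derivation:
Option A: A[1] -5->36, delta=41, new_sum=8+(41)=49
Option B: A[4] 5->4, delta=-1, new_sum=8+(-1)=7
Option C: A[3] 16->-18, delta=-34, new_sum=8+(-34)=-26
Option D: A[2] -18->12, delta=30, new_sum=8+(30)=38
Option E: A[0] 18->24, delta=6, new_sum=8+(6)=14 <-- matches target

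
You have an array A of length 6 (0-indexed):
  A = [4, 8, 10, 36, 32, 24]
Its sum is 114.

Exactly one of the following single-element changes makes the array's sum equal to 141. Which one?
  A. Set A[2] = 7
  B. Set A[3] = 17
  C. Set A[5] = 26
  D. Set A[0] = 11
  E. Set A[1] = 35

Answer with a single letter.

Answer: E

Derivation:
Option A: A[2] 10->7, delta=-3, new_sum=114+(-3)=111
Option B: A[3] 36->17, delta=-19, new_sum=114+(-19)=95
Option C: A[5] 24->26, delta=2, new_sum=114+(2)=116
Option D: A[0] 4->11, delta=7, new_sum=114+(7)=121
Option E: A[1] 8->35, delta=27, new_sum=114+(27)=141 <-- matches target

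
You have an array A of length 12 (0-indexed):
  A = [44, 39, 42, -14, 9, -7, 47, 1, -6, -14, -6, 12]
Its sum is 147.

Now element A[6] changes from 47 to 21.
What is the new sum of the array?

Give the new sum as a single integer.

Old value at index 6: 47
New value at index 6: 21
Delta = 21 - 47 = -26
New sum = old_sum + delta = 147 + (-26) = 121

Answer: 121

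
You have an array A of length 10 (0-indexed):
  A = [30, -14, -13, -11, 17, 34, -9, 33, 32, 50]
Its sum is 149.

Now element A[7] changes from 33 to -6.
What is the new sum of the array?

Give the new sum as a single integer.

Answer: 110

Derivation:
Old value at index 7: 33
New value at index 7: -6
Delta = -6 - 33 = -39
New sum = old_sum + delta = 149 + (-39) = 110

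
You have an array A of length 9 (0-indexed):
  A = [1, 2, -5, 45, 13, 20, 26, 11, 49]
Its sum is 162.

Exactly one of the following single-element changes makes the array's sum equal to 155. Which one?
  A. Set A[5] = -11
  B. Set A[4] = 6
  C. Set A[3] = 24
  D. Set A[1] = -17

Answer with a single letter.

Answer: B

Derivation:
Option A: A[5] 20->-11, delta=-31, new_sum=162+(-31)=131
Option B: A[4] 13->6, delta=-7, new_sum=162+(-7)=155 <-- matches target
Option C: A[3] 45->24, delta=-21, new_sum=162+(-21)=141
Option D: A[1] 2->-17, delta=-19, new_sum=162+(-19)=143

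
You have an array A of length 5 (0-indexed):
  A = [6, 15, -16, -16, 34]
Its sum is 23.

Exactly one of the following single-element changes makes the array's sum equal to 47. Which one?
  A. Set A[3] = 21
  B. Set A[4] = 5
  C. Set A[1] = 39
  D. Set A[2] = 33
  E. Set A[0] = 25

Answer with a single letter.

Option A: A[3] -16->21, delta=37, new_sum=23+(37)=60
Option B: A[4] 34->5, delta=-29, new_sum=23+(-29)=-6
Option C: A[1] 15->39, delta=24, new_sum=23+(24)=47 <-- matches target
Option D: A[2] -16->33, delta=49, new_sum=23+(49)=72
Option E: A[0] 6->25, delta=19, new_sum=23+(19)=42

Answer: C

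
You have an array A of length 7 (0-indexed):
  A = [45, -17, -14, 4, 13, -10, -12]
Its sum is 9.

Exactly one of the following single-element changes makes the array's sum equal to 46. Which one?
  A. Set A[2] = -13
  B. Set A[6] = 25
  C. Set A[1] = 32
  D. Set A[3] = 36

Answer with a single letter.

Option A: A[2] -14->-13, delta=1, new_sum=9+(1)=10
Option B: A[6] -12->25, delta=37, new_sum=9+(37)=46 <-- matches target
Option C: A[1] -17->32, delta=49, new_sum=9+(49)=58
Option D: A[3] 4->36, delta=32, new_sum=9+(32)=41

Answer: B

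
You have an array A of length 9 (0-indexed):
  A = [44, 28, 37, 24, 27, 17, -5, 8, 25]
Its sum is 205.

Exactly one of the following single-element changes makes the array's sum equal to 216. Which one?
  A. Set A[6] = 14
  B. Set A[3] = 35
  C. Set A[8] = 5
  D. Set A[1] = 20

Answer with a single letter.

Option A: A[6] -5->14, delta=19, new_sum=205+(19)=224
Option B: A[3] 24->35, delta=11, new_sum=205+(11)=216 <-- matches target
Option C: A[8] 25->5, delta=-20, new_sum=205+(-20)=185
Option D: A[1] 28->20, delta=-8, new_sum=205+(-8)=197

Answer: B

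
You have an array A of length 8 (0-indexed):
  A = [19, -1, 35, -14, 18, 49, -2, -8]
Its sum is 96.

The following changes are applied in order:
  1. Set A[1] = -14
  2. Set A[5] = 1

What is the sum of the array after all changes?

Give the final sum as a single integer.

Answer: 35

Derivation:
Initial sum: 96
Change 1: A[1] -1 -> -14, delta = -13, sum = 83
Change 2: A[5] 49 -> 1, delta = -48, sum = 35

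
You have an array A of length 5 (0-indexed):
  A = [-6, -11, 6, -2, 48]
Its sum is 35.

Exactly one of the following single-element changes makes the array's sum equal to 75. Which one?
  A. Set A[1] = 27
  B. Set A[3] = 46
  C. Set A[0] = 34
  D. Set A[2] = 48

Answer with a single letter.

Answer: C

Derivation:
Option A: A[1] -11->27, delta=38, new_sum=35+(38)=73
Option B: A[3] -2->46, delta=48, new_sum=35+(48)=83
Option C: A[0] -6->34, delta=40, new_sum=35+(40)=75 <-- matches target
Option D: A[2] 6->48, delta=42, new_sum=35+(42)=77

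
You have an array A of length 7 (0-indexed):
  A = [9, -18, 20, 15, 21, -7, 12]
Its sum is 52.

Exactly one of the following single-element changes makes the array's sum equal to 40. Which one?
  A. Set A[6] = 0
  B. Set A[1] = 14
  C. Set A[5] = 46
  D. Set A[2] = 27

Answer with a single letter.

Answer: A

Derivation:
Option A: A[6] 12->0, delta=-12, new_sum=52+(-12)=40 <-- matches target
Option B: A[1] -18->14, delta=32, new_sum=52+(32)=84
Option C: A[5] -7->46, delta=53, new_sum=52+(53)=105
Option D: A[2] 20->27, delta=7, new_sum=52+(7)=59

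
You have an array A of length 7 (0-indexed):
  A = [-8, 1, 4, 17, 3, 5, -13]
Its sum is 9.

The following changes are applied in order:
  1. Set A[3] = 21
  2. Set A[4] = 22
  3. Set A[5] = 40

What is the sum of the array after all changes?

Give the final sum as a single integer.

Initial sum: 9
Change 1: A[3] 17 -> 21, delta = 4, sum = 13
Change 2: A[4] 3 -> 22, delta = 19, sum = 32
Change 3: A[5] 5 -> 40, delta = 35, sum = 67

Answer: 67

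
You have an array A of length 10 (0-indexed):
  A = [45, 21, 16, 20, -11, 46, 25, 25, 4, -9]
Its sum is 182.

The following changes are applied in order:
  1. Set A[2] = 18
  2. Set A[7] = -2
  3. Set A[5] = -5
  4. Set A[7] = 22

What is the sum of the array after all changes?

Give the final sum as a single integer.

Initial sum: 182
Change 1: A[2] 16 -> 18, delta = 2, sum = 184
Change 2: A[7] 25 -> -2, delta = -27, sum = 157
Change 3: A[5] 46 -> -5, delta = -51, sum = 106
Change 4: A[7] -2 -> 22, delta = 24, sum = 130

Answer: 130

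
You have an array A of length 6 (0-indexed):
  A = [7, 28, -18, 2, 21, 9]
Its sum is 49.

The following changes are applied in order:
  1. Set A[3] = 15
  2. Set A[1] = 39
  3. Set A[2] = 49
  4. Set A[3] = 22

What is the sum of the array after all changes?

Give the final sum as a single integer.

Answer: 147

Derivation:
Initial sum: 49
Change 1: A[3] 2 -> 15, delta = 13, sum = 62
Change 2: A[1] 28 -> 39, delta = 11, sum = 73
Change 3: A[2] -18 -> 49, delta = 67, sum = 140
Change 4: A[3] 15 -> 22, delta = 7, sum = 147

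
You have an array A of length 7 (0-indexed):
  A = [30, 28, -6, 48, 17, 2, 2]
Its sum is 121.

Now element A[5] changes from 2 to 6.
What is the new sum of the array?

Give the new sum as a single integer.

Old value at index 5: 2
New value at index 5: 6
Delta = 6 - 2 = 4
New sum = old_sum + delta = 121 + (4) = 125

Answer: 125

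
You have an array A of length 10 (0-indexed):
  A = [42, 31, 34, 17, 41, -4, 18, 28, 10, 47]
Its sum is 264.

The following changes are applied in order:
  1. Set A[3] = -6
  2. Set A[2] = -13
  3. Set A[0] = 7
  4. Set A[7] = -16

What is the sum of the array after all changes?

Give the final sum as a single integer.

Answer: 115

Derivation:
Initial sum: 264
Change 1: A[3] 17 -> -6, delta = -23, sum = 241
Change 2: A[2] 34 -> -13, delta = -47, sum = 194
Change 3: A[0] 42 -> 7, delta = -35, sum = 159
Change 4: A[7] 28 -> -16, delta = -44, sum = 115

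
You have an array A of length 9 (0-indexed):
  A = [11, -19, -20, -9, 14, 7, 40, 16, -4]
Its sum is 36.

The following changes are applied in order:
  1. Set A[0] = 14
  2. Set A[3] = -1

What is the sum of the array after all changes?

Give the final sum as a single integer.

Answer: 47

Derivation:
Initial sum: 36
Change 1: A[0] 11 -> 14, delta = 3, sum = 39
Change 2: A[3] -9 -> -1, delta = 8, sum = 47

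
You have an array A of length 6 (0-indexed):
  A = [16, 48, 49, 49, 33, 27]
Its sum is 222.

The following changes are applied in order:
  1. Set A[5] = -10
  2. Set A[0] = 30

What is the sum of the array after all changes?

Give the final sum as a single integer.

Answer: 199

Derivation:
Initial sum: 222
Change 1: A[5] 27 -> -10, delta = -37, sum = 185
Change 2: A[0] 16 -> 30, delta = 14, sum = 199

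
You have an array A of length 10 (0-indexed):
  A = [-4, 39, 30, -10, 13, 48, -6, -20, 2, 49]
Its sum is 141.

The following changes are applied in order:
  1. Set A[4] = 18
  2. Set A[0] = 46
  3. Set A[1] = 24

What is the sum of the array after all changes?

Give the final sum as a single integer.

Answer: 181

Derivation:
Initial sum: 141
Change 1: A[4] 13 -> 18, delta = 5, sum = 146
Change 2: A[0] -4 -> 46, delta = 50, sum = 196
Change 3: A[1] 39 -> 24, delta = -15, sum = 181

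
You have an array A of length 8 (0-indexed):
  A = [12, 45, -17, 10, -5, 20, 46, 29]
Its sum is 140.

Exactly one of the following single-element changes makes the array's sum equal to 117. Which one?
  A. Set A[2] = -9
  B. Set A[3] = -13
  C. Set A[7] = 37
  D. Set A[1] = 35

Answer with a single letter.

Option A: A[2] -17->-9, delta=8, new_sum=140+(8)=148
Option B: A[3] 10->-13, delta=-23, new_sum=140+(-23)=117 <-- matches target
Option C: A[7] 29->37, delta=8, new_sum=140+(8)=148
Option D: A[1] 45->35, delta=-10, new_sum=140+(-10)=130

Answer: B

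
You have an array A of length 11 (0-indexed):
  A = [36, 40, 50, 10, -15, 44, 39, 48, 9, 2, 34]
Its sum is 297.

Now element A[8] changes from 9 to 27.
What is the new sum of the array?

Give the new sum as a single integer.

Old value at index 8: 9
New value at index 8: 27
Delta = 27 - 9 = 18
New sum = old_sum + delta = 297 + (18) = 315

Answer: 315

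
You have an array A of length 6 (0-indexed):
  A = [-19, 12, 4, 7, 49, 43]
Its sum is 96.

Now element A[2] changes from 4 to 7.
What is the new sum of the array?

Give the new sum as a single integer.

Old value at index 2: 4
New value at index 2: 7
Delta = 7 - 4 = 3
New sum = old_sum + delta = 96 + (3) = 99

Answer: 99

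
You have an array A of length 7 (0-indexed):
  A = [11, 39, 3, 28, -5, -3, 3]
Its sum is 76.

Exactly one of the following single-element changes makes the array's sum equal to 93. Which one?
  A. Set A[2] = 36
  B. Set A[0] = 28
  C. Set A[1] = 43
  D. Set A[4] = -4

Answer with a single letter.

Option A: A[2] 3->36, delta=33, new_sum=76+(33)=109
Option B: A[0] 11->28, delta=17, new_sum=76+(17)=93 <-- matches target
Option C: A[1] 39->43, delta=4, new_sum=76+(4)=80
Option D: A[4] -5->-4, delta=1, new_sum=76+(1)=77

Answer: B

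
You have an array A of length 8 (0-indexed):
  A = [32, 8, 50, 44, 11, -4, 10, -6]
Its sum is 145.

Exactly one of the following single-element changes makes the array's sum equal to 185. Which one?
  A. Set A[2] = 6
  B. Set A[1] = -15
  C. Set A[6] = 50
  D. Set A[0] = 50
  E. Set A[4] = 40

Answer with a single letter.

Answer: C

Derivation:
Option A: A[2] 50->6, delta=-44, new_sum=145+(-44)=101
Option B: A[1] 8->-15, delta=-23, new_sum=145+(-23)=122
Option C: A[6] 10->50, delta=40, new_sum=145+(40)=185 <-- matches target
Option D: A[0] 32->50, delta=18, new_sum=145+(18)=163
Option E: A[4] 11->40, delta=29, new_sum=145+(29)=174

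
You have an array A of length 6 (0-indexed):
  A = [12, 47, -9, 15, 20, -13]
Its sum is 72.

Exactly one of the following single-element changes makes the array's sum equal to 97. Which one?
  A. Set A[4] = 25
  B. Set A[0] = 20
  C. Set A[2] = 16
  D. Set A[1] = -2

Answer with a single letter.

Option A: A[4] 20->25, delta=5, new_sum=72+(5)=77
Option B: A[0] 12->20, delta=8, new_sum=72+(8)=80
Option C: A[2] -9->16, delta=25, new_sum=72+(25)=97 <-- matches target
Option D: A[1] 47->-2, delta=-49, new_sum=72+(-49)=23

Answer: C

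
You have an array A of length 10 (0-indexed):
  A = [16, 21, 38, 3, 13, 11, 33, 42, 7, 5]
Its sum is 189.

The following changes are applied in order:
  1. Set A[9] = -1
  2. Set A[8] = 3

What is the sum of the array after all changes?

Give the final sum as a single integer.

Answer: 179

Derivation:
Initial sum: 189
Change 1: A[9] 5 -> -1, delta = -6, sum = 183
Change 2: A[8] 7 -> 3, delta = -4, sum = 179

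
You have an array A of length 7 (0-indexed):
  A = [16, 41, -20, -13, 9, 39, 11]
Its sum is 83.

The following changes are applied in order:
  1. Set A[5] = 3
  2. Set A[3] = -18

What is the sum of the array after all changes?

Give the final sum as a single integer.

Initial sum: 83
Change 1: A[5] 39 -> 3, delta = -36, sum = 47
Change 2: A[3] -13 -> -18, delta = -5, sum = 42

Answer: 42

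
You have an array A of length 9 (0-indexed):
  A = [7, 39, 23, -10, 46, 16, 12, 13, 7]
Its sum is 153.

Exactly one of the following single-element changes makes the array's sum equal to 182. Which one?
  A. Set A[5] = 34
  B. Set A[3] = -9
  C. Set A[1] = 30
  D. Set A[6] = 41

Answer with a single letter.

Answer: D

Derivation:
Option A: A[5] 16->34, delta=18, new_sum=153+(18)=171
Option B: A[3] -10->-9, delta=1, new_sum=153+(1)=154
Option C: A[1] 39->30, delta=-9, new_sum=153+(-9)=144
Option D: A[6] 12->41, delta=29, new_sum=153+(29)=182 <-- matches target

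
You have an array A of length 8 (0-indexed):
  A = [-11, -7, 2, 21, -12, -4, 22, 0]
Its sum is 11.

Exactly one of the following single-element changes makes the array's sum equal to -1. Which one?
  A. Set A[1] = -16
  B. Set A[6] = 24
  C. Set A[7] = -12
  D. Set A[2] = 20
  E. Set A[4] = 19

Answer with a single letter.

Option A: A[1] -7->-16, delta=-9, new_sum=11+(-9)=2
Option B: A[6] 22->24, delta=2, new_sum=11+(2)=13
Option C: A[7] 0->-12, delta=-12, new_sum=11+(-12)=-1 <-- matches target
Option D: A[2] 2->20, delta=18, new_sum=11+(18)=29
Option E: A[4] -12->19, delta=31, new_sum=11+(31)=42

Answer: C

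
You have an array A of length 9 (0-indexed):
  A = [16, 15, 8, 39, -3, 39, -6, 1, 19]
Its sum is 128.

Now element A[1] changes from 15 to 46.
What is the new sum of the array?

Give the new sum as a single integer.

Old value at index 1: 15
New value at index 1: 46
Delta = 46 - 15 = 31
New sum = old_sum + delta = 128 + (31) = 159

Answer: 159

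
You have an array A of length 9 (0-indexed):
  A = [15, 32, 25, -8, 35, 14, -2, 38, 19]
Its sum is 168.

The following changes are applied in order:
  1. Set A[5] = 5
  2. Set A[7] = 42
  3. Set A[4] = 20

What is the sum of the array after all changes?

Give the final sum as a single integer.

Initial sum: 168
Change 1: A[5] 14 -> 5, delta = -9, sum = 159
Change 2: A[7] 38 -> 42, delta = 4, sum = 163
Change 3: A[4] 35 -> 20, delta = -15, sum = 148

Answer: 148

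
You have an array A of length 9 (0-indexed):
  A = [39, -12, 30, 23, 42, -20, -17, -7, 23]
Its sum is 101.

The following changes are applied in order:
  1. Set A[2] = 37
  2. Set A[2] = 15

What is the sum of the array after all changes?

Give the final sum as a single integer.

Answer: 86

Derivation:
Initial sum: 101
Change 1: A[2] 30 -> 37, delta = 7, sum = 108
Change 2: A[2] 37 -> 15, delta = -22, sum = 86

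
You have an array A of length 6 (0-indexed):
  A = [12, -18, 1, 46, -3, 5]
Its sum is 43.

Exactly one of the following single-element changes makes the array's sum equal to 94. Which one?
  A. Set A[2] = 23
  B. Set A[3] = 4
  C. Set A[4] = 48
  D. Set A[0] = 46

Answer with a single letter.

Answer: C

Derivation:
Option A: A[2] 1->23, delta=22, new_sum=43+(22)=65
Option B: A[3] 46->4, delta=-42, new_sum=43+(-42)=1
Option C: A[4] -3->48, delta=51, new_sum=43+(51)=94 <-- matches target
Option D: A[0] 12->46, delta=34, new_sum=43+(34)=77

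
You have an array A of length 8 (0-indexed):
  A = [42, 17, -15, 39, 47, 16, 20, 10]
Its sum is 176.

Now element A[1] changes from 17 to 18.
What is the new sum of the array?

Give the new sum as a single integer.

Answer: 177

Derivation:
Old value at index 1: 17
New value at index 1: 18
Delta = 18 - 17 = 1
New sum = old_sum + delta = 176 + (1) = 177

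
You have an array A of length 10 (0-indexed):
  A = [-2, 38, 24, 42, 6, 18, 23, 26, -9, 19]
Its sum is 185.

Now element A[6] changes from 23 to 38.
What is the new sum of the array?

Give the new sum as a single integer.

Old value at index 6: 23
New value at index 6: 38
Delta = 38 - 23 = 15
New sum = old_sum + delta = 185 + (15) = 200

Answer: 200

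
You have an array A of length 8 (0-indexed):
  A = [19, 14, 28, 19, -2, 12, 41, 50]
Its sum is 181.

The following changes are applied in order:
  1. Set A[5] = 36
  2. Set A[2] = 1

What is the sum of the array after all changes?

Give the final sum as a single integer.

Answer: 178

Derivation:
Initial sum: 181
Change 1: A[5] 12 -> 36, delta = 24, sum = 205
Change 2: A[2] 28 -> 1, delta = -27, sum = 178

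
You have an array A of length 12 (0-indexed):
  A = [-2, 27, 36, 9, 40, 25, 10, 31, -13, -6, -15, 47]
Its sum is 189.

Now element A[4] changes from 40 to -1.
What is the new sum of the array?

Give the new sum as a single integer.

Old value at index 4: 40
New value at index 4: -1
Delta = -1 - 40 = -41
New sum = old_sum + delta = 189 + (-41) = 148

Answer: 148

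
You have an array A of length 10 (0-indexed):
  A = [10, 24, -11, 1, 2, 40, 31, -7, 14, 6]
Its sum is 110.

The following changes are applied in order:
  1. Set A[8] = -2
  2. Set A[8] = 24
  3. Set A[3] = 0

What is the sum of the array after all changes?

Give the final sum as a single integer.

Initial sum: 110
Change 1: A[8] 14 -> -2, delta = -16, sum = 94
Change 2: A[8] -2 -> 24, delta = 26, sum = 120
Change 3: A[3] 1 -> 0, delta = -1, sum = 119

Answer: 119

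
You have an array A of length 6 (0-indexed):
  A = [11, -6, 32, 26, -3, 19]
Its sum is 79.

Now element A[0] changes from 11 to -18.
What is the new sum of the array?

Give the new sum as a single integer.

Old value at index 0: 11
New value at index 0: -18
Delta = -18 - 11 = -29
New sum = old_sum + delta = 79 + (-29) = 50

Answer: 50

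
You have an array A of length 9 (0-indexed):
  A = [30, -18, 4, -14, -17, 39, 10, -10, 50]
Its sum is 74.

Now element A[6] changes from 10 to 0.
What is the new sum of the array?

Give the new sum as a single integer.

Old value at index 6: 10
New value at index 6: 0
Delta = 0 - 10 = -10
New sum = old_sum + delta = 74 + (-10) = 64

Answer: 64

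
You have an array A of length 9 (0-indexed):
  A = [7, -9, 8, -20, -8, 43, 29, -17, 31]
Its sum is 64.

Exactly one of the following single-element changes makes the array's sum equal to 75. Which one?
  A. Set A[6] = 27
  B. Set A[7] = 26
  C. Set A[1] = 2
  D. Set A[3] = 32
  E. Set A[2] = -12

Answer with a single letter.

Answer: C

Derivation:
Option A: A[6] 29->27, delta=-2, new_sum=64+(-2)=62
Option B: A[7] -17->26, delta=43, new_sum=64+(43)=107
Option C: A[1] -9->2, delta=11, new_sum=64+(11)=75 <-- matches target
Option D: A[3] -20->32, delta=52, new_sum=64+(52)=116
Option E: A[2] 8->-12, delta=-20, new_sum=64+(-20)=44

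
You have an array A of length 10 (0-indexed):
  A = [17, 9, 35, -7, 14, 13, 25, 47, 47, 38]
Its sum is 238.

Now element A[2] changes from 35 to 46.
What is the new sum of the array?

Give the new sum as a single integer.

Answer: 249

Derivation:
Old value at index 2: 35
New value at index 2: 46
Delta = 46 - 35 = 11
New sum = old_sum + delta = 238 + (11) = 249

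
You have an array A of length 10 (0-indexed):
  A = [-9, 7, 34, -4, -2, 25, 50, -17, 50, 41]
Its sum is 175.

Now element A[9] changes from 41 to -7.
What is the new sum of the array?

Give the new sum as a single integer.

Old value at index 9: 41
New value at index 9: -7
Delta = -7 - 41 = -48
New sum = old_sum + delta = 175 + (-48) = 127

Answer: 127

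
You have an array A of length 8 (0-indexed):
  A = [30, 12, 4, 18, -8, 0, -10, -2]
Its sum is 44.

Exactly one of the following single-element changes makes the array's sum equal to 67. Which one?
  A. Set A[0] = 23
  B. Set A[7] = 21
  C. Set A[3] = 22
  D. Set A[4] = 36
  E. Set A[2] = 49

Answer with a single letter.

Option A: A[0] 30->23, delta=-7, new_sum=44+(-7)=37
Option B: A[7] -2->21, delta=23, new_sum=44+(23)=67 <-- matches target
Option C: A[3] 18->22, delta=4, new_sum=44+(4)=48
Option D: A[4] -8->36, delta=44, new_sum=44+(44)=88
Option E: A[2] 4->49, delta=45, new_sum=44+(45)=89

Answer: B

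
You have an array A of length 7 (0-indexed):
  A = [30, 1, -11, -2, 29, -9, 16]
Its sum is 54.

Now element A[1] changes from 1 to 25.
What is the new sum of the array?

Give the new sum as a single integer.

Answer: 78

Derivation:
Old value at index 1: 1
New value at index 1: 25
Delta = 25 - 1 = 24
New sum = old_sum + delta = 54 + (24) = 78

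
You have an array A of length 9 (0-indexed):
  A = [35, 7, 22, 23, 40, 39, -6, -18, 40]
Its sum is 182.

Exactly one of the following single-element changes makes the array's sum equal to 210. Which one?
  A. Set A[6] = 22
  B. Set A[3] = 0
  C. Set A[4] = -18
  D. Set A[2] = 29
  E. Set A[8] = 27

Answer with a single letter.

Answer: A

Derivation:
Option A: A[6] -6->22, delta=28, new_sum=182+(28)=210 <-- matches target
Option B: A[3] 23->0, delta=-23, new_sum=182+(-23)=159
Option C: A[4] 40->-18, delta=-58, new_sum=182+(-58)=124
Option D: A[2] 22->29, delta=7, new_sum=182+(7)=189
Option E: A[8] 40->27, delta=-13, new_sum=182+(-13)=169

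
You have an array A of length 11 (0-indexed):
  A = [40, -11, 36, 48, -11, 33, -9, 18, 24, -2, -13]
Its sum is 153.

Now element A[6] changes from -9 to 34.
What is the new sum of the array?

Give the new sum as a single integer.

Old value at index 6: -9
New value at index 6: 34
Delta = 34 - -9 = 43
New sum = old_sum + delta = 153 + (43) = 196

Answer: 196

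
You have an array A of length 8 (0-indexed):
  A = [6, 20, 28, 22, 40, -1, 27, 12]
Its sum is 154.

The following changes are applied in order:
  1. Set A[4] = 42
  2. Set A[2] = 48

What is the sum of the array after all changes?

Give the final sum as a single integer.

Answer: 176

Derivation:
Initial sum: 154
Change 1: A[4] 40 -> 42, delta = 2, sum = 156
Change 2: A[2] 28 -> 48, delta = 20, sum = 176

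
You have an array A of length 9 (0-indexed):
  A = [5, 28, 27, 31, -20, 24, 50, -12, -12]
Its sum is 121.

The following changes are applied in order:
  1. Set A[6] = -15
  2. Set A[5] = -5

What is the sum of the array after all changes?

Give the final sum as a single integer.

Answer: 27

Derivation:
Initial sum: 121
Change 1: A[6] 50 -> -15, delta = -65, sum = 56
Change 2: A[5] 24 -> -5, delta = -29, sum = 27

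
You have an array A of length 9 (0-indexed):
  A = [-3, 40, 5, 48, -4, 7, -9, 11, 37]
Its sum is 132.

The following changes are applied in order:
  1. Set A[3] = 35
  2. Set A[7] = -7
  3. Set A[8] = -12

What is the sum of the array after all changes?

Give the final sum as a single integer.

Initial sum: 132
Change 1: A[3] 48 -> 35, delta = -13, sum = 119
Change 2: A[7] 11 -> -7, delta = -18, sum = 101
Change 3: A[8] 37 -> -12, delta = -49, sum = 52

Answer: 52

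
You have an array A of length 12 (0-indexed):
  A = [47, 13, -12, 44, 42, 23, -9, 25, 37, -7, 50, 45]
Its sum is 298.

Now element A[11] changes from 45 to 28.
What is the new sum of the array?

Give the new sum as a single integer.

Old value at index 11: 45
New value at index 11: 28
Delta = 28 - 45 = -17
New sum = old_sum + delta = 298 + (-17) = 281

Answer: 281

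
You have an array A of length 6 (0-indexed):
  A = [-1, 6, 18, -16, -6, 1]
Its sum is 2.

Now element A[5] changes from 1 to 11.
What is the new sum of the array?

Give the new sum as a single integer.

Old value at index 5: 1
New value at index 5: 11
Delta = 11 - 1 = 10
New sum = old_sum + delta = 2 + (10) = 12

Answer: 12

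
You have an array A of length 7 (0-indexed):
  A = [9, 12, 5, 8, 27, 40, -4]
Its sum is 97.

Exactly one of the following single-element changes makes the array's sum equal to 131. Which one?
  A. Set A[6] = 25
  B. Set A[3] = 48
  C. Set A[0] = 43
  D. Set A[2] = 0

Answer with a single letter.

Option A: A[6] -4->25, delta=29, new_sum=97+(29)=126
Option B: A[3] 8->48, delta=40, new_sum=97+(40)=137
Option C: A[0] 9->43, delta=34, new_sum=97+(34)=131 <-- matches target
Option D: A[2] 5->0, delta=-5, new_sum=97+(-5)=92

Answer: C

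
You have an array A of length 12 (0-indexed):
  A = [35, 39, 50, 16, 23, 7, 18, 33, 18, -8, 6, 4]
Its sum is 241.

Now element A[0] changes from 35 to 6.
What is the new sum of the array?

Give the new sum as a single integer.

Old value at index 0: 35
New value at index 0: 6
Delta = 6 - 35 = -29
New sum = old_sum + delta = 241 + (-29) = 212

Answer: 212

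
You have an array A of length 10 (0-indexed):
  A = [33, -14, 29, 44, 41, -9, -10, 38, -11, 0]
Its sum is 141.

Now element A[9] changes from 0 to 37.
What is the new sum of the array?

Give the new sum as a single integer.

Old value at index 9: 0
New value at index 9: 37
Delta = 37 - 0 = 37
New sum = old_sum + delta = 141 + (37) = 178

Answer: 178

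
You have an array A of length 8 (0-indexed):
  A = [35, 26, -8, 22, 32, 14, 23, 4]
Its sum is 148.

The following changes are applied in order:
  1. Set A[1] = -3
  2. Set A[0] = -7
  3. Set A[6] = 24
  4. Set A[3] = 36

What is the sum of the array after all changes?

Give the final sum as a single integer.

Initial sum: 148
Change 1: A[1] 26 -> -3, delta = -29, sum = 119
Change 2: A[0] 35 -> -7, delta = -42, sum = 77
Change 3: A[6] 23 -> 24, delta = 1, sum = 78
Change 4: A[3] 22 -> 36, delta = 14, sum = 92

Answer: 92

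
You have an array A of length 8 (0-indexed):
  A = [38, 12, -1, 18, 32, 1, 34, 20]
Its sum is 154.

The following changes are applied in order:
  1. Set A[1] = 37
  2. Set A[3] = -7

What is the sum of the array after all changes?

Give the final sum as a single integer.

Answer: 154

Derivation:
Initial sum: 154
Change 1: A[1] 12 -> 37, delta = 25, sum = 179
Change 2: A[3] 18 -> -7, delta = -25, sum = 154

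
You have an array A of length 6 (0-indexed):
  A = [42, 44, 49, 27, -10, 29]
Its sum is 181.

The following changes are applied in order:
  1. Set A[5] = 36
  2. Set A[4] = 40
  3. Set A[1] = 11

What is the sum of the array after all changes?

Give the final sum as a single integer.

Initial sum: 181
Change 1: A[5] 29 -> 36, delta = 7, sum = 188
Change 2: A[4] -10 -> 40, delta = 50, sum = 238
Change 3: A[1] 44 -> 11, delta = -33, sum = 205

Answer: 205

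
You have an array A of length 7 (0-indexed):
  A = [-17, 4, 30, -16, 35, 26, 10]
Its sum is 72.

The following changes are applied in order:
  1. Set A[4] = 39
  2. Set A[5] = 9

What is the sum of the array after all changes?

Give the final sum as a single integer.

Answer: 59

Derivation:
Initial sum: 72
Change 1: A[4] 35 -> 39, delta = 4, sum = 76
Change 2: A[5] 26 -> 9, delta = -17, sum = 59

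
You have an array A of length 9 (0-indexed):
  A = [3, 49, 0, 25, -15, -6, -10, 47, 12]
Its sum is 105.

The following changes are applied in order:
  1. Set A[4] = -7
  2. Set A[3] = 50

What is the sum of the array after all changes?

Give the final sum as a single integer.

Answer: 138

Derivation:
Initial sum: 105
Change 1: A[4] -15 -> -7, delta = 8, sum = 113
Change 2: A[3] 25 -> 50, delta = 25, sum = 138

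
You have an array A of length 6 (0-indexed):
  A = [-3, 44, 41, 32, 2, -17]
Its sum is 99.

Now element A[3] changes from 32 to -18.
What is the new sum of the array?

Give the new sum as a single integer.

Old value at index 3: 32
New value at index 3: -18
Delta = -18 - 32 = -50
New sum = old_sum + delta = 99 + (-50) = 49

Answer: 49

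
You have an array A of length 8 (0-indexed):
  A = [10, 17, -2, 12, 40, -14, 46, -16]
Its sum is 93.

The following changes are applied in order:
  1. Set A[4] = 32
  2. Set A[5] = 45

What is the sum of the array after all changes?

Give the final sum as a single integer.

Answer: 144

Derivation:
Initial sum: 93
Change 1: A[4] 40 -> 32, delta = -8, sum = 85
Change 2: A[5] -14 -> 45, delta = 59, sum = 144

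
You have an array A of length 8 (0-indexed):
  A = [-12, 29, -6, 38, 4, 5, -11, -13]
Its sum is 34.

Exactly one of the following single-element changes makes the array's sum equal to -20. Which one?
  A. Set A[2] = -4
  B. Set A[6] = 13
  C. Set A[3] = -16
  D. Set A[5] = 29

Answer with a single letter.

Answer: C

Derivation:
Option A: A[2] -6->-4, delta=2, new_sum=34+(2)=36
Option B: A[6] -11->13, delta=24, new_sum=34+(24)=58
Option C: A[3] 38->-16, delta=-54, new_sum=34+(-54)=-20 <-- matches target
Option D: A[5] 5->29, delta=24, new_sum=34+(24)=58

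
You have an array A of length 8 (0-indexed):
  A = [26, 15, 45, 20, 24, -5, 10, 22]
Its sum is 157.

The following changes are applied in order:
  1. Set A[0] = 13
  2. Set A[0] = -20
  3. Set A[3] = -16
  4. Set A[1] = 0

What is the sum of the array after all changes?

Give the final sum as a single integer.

Answer: 60

Derivation:
Initial sum: 157
Change 1: A[0] 26 -> 13, delta = -13, sum = 144
Change 2: A[0] 13 -> -20, delta = -33, sum = 111
Change 3: A[3] 20 -> -16, delta = -36, sum = 75
Change 4: A[1] 15 -> 0, delta = -15, sum = 60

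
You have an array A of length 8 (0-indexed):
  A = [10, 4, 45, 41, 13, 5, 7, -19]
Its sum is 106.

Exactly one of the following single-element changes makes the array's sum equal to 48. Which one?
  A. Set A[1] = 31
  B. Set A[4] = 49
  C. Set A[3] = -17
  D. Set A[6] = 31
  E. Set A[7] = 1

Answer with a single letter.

Option A: A[1] 4->31, delta=27, new_sum=106+(27)=133
Option B: A[4] 13->49, delta=36, new_sum=106+(36)=142
Option C: A[3] 41->-17, delta=-58, new_sum=106+(-58)=48 <-- matches target
Option D: A[6] 7->31, delta=24, new_sum=106+(24)=130
Option E: A[7] -19->1, delta=20, new_sum=106+(20)=126

Answer: C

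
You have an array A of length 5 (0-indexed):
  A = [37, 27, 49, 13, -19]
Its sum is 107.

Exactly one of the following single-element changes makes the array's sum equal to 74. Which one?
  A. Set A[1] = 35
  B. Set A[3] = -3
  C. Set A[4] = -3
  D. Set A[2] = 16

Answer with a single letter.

Option A: A[1] 27->35, delta=8, new_sum=107+(8)=115
Option B: A[3] 13->-3, delta=-16, new_sum=107+(-16)=91
Option C: A[4] -19->-3, delta=16, new_sum=107+(16)=123
Option D: A[2] 49->16, delta=-33, new_sum=107+(-33)=74 <-- matches target

Answer: D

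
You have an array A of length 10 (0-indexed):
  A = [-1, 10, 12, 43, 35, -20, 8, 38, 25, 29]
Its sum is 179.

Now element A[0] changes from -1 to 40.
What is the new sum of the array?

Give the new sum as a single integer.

Answer: 220

Derivation:
Old value at index 0: -1
New value at index 0: 40
Delta = 40 - -1 = 41
New sum = old_sum + delta = 179 + (41) = 220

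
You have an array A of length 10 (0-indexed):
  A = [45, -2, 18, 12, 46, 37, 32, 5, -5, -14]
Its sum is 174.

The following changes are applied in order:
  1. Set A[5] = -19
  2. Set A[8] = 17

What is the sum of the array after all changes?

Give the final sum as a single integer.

Answer: 140

Derivation:
Initial sum: 174
Change 1: A[5] 37 -> -19, delta = -56, sum = 118
Change 2: A[8] -5 -> 17, delta = 22, sum = 140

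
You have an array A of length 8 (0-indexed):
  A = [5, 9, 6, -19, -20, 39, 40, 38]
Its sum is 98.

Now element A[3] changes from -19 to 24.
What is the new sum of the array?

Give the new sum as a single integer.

Answer: 141

Derivation:
Old value at index 3: -19
New value at index 3: 24
Delta = 24 - -19 = 43
New sum = old_sum + delta = 98 + (43) = 141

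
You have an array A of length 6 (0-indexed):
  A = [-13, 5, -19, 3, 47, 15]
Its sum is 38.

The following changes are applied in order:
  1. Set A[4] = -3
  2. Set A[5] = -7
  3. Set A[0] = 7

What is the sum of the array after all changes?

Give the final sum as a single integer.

Answer: -14

Derivation:
Initial sum: 38
Change 1: A[4] 47 -> -3, delta = -50, sum = -12
Change 2: A[5] 15 -> -7, delta = -22, sum = -34
Change 3: A[0] -13 -> 7, delta = 20, sum = -14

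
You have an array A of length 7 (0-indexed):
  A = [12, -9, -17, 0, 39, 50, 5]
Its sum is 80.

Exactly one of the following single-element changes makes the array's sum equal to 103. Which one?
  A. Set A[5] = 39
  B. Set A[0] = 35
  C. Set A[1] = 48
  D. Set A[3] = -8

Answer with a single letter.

Option A: A[5] 50->39, delta=-11, new_sum=80+(-11)=69
Option B: A[0] 12->35, delta=23, new_sum=80+(23)=103 <-- matches target
Option C: A[1] -9->48, delta=57, new_sum=80+(57)=137
Option D: A[3] 0->-8, delta=-8, new_sum=80+(-8)=72

Answer: B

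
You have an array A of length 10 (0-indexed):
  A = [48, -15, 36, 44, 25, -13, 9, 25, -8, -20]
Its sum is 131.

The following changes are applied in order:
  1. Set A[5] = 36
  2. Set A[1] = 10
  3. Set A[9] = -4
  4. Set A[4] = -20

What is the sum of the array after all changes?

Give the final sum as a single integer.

Answer: 176

Derivation:
Initial sum: 131
Change 1: A[5] -13 -> 36, delta = 49, sum = 180
Change 2: A[1] -15 -> 10, delta = 25, sum = 205
Change 3: A[9] -20 -> -4, delta = 16, sum = 221
Change 4: A[4] 25 -> -20, delta = -45, sum = 176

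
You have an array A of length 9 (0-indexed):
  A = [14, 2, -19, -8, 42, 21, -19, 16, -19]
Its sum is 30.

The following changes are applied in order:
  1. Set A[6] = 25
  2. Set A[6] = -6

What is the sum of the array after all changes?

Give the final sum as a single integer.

Initial sum: 30
Change 1: A[6] -19 -> 25, delta = 44, sum = 74
Change 2: A[6] 25 -> -6, delta = -31, sum = 43

Answer: 43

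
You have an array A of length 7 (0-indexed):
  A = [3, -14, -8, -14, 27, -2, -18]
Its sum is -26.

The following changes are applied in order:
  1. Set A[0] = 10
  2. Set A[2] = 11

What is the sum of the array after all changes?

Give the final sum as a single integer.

Answer: 0

Derivation:
Initial sum: -26
Change 1: A[0] 3 -> 10, delta = 7, sum = -19
Change 2: A[2] -8 -> 11, delta = 19, sum = 0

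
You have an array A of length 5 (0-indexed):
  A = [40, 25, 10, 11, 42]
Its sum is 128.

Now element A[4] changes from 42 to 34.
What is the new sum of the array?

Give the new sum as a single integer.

Answer: 120

Derivation:
Old value at index 4: 42
New value at index 4: 34
Delta = 34 - 42 = -8
New sum = old_sum + delta = 128 + (-8) = 120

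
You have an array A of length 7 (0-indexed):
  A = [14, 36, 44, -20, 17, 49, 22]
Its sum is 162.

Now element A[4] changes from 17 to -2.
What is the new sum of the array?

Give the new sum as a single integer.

Answer: 143

Derivation:
Old value at index 4: 17
New value at index 4: -2
Delta = -2 - 17 = -19
New sum = old_sum + delta = 162 + (-19) = 143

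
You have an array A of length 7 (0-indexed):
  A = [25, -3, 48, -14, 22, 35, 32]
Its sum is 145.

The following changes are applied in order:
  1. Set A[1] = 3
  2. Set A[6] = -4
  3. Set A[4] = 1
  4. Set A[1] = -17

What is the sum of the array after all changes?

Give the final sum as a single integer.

Initial sum: 145
Change 1: A[1] -3 -> 3, delta = 6, sum = 151
Change 2: A[6] 32 -> -4, delta = -36, sum = 115
Change 3: A[4] 22 -> 1, delta = -21, sum = 94
Change 4: A[1] 3 -> -17, delta = -20, sum = 74

Answer: 74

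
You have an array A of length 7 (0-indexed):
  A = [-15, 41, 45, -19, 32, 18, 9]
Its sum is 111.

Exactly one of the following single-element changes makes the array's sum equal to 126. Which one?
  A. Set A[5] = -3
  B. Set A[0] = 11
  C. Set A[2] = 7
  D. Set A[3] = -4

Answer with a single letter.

Option A: A[5] 18->-3, delta=-21, new_sum=111+(-21)=90
Option B: A[0] -15->11, delta=26, new_sum=111+(26)=137
Option C: A[2] 45->7, delta=-38, new_sum=111+(-38)=73
Option D: A[3] -19->-4, delta=15, new_sum=111+(15)=126 <-- matches target

Answer: D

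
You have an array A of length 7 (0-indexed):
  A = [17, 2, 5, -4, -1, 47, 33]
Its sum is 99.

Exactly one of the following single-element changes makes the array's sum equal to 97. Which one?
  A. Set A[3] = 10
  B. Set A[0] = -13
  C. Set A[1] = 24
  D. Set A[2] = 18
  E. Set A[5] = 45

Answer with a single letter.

Answer: E

Derivation:
Option A: A[3] -4->10, delta=14, new_sum=99+(14)=113
Option B: A[0] 17->-13, delta=-30, new_sum=99+(-30)=69
Option C: A[1] 2->24, delta=22, new_sum=99+(22)=121
Option D: A[2] 5->18, delta=13, new_sum=99+(13)=112
Option E: A[5] 47->45, delta=-2, new_sum=99+(-2)=97 <-- matches target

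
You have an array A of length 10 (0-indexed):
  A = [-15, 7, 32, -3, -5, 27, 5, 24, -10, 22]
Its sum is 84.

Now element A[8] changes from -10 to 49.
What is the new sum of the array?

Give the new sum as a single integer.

Answer: 143

Derivation:
Old value at index 8: -10
New value at index 8: 49
Delta = 49 - -10 = 59
New sum = old_sum + delta = 84 + (59) = 143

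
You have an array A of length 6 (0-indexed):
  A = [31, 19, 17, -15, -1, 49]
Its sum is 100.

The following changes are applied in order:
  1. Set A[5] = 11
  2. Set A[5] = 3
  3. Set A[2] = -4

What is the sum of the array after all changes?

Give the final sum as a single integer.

Answer: 33

Derivation:
Initial sum: 100
Change 1: A[5] 49 -> 11, delta = -38, sum = 62
Change 2: A[5] 11 -> 3, delta = -8, sum = 54
Change 3: A[2] 17 -> -4, delta = -21, sum = 33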